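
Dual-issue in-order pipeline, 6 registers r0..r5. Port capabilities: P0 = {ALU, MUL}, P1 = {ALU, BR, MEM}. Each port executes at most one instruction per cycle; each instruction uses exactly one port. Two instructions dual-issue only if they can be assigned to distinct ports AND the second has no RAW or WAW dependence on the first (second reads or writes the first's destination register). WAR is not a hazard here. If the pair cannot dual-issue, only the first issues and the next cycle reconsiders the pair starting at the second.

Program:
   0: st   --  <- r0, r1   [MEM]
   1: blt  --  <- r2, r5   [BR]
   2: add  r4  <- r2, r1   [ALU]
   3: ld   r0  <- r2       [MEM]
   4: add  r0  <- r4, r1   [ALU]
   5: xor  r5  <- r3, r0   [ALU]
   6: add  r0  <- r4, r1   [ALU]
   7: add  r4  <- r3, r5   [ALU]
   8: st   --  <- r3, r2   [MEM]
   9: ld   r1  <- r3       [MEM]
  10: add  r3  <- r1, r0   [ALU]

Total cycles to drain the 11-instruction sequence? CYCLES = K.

  cy0 -> i0 (st.MEM) no-port MEM/BR
  cy1 -> i1/i2 (blt.BR/add.ALU) dual
  cy2 -> i3 (ld.MEM) WAW r0
  cy3 -> i4 (add.ALU) RAW r0
  cy4 -> i5/i6 (xor.ALU/add.ALU) dual
  cy5 -> i7/i8 (add.ALU/st.MEM) dual
  cy6 -> i9 (ld.MEM) RAW r1
  cy7 -> i10 (add.ALU) tail

CYCLES = 8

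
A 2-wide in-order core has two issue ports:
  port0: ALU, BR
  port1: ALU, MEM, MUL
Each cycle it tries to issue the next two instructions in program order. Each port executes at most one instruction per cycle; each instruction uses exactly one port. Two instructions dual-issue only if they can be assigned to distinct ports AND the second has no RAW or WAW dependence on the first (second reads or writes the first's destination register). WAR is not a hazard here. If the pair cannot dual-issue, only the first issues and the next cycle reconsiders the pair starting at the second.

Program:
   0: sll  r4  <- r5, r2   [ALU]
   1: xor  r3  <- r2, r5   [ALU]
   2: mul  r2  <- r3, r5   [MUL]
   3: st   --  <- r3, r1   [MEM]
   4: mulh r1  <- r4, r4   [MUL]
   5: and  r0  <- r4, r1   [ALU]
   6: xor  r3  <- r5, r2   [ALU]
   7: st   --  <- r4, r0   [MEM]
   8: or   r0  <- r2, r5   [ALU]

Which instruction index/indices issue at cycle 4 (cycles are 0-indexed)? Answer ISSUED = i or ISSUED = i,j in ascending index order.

ISSUED = 5,6

t=0 i0/i1:sll;xor ; 2-wide
t=1 i2:mul ; no-port MUL/MEM
t=2 i3:st ; no-port MEM/MUL
t=3 i4:mulh ; RAW r1
t=4 i5/i6:and;xor ; 2-wide
t=5 i7/i8:st;or ; 2-wide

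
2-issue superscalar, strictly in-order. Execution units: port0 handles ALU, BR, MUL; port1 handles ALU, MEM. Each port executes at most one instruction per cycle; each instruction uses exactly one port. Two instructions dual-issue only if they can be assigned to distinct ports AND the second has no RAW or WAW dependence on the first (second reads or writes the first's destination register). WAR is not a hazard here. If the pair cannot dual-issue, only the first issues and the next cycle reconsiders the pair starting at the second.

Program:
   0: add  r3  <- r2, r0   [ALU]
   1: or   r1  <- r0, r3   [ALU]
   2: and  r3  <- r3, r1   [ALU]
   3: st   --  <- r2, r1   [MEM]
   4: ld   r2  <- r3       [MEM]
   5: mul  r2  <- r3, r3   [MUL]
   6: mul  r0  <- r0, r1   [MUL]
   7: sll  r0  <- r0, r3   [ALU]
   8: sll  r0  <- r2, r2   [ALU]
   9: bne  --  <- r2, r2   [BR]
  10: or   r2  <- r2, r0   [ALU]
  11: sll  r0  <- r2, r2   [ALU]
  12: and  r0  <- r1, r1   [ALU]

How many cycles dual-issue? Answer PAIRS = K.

PAIRS = 2

  cy0 -> i0 (add) RAW r3
  cy1 -> i1 (or) RAW r1
  cy2 -> i2+i3 (and;st) pair
  cy3 -> i4 (ld) WAW r2
  cy4 -> i5 (mul) no-port MUL/MUL
  cy5 -> i6 (mul) RAW+WAW r0
  cy6 -> i7 (sll) WAW r0
  cy7 -> i8+i9 (sll;bne) pair
  cy8 -> i10 (or) RAW r2
  cy9 -> i11 (sll) WAW r0
  cy10 -> i12 (and) tail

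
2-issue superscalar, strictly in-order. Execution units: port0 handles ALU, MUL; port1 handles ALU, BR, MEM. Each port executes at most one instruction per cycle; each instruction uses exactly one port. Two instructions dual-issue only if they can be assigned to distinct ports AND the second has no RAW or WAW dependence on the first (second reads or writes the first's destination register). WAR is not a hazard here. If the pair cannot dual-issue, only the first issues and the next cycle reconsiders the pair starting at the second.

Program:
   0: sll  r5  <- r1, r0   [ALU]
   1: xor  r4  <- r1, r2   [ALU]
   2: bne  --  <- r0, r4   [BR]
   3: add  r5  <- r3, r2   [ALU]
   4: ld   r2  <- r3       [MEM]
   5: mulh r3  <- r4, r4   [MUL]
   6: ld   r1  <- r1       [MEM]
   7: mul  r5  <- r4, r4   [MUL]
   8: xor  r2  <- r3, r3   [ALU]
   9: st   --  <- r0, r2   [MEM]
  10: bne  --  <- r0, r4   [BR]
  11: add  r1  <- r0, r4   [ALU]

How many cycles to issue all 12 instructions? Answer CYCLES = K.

CYCLES = 7

c0: i0+i1 sll.ALU+xor.ALU  dual
c1: i2+i3 bne.BR+add.ALU  dual
c2: i4+i5 ld.MEM+mulh.MUL  dual
c3: i6+i7 ld.MEM+mul.MUL  dual
c4: i8 xor.ALU  RAW r2
c5: i9 st.MEM  no-port MEM/BR
c6: i10+i11 bne.BR+add.ALU  dual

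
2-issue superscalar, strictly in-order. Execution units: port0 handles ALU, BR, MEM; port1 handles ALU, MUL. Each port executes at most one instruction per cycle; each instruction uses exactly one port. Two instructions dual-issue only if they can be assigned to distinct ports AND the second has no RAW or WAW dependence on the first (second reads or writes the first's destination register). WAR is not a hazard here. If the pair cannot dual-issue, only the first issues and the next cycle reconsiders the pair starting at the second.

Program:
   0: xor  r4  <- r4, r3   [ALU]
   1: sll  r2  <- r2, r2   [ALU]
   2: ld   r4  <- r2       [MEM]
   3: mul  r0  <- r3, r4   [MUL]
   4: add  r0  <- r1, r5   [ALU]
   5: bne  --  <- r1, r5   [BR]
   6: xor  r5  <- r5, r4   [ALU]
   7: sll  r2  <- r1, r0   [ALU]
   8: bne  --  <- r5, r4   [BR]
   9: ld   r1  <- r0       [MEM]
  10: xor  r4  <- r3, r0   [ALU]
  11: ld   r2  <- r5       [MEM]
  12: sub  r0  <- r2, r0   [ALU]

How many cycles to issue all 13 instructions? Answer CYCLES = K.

#0 head=0: xor;sll i0+i1 pair
#1 head=2: ld i2 RAW r4
#2 head=3: mul i3 WAW r0
#3 head=4: add;bne i4+i5 pair
#4 head=6: xor;sll i6+i7 pair
#5 head=8: bne i8 no-port BR/MEM
#6 head=9: ld;xor i9+i10 pair
#7 head=11: ld i11 RAW r2
#8 head=12: sub i12 tail

CYCLES = 9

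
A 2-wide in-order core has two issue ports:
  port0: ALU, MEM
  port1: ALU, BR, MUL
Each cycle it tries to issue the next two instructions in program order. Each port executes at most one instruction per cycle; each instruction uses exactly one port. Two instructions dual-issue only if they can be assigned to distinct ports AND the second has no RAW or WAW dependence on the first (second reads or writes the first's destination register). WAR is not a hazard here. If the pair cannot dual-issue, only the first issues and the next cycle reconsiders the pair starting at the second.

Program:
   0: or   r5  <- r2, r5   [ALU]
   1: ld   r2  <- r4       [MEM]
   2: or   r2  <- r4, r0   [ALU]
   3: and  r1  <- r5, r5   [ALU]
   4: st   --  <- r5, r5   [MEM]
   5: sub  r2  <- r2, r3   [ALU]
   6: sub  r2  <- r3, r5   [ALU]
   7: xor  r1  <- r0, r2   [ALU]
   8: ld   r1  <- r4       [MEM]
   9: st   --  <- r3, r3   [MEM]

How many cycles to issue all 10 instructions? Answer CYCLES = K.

[0] i0,i1  or+ld  -- pair
[1] i2,i3  or+and  -- pair
[2] i4,i5  st+sub  -- pair
[3] i6  sub  -- RAW r2
[4] i7  xor  -- WAW r1
[5] i8  ld  -- no-port MEM/MEM
[6] i9  st  -- tail

CYCLES = 7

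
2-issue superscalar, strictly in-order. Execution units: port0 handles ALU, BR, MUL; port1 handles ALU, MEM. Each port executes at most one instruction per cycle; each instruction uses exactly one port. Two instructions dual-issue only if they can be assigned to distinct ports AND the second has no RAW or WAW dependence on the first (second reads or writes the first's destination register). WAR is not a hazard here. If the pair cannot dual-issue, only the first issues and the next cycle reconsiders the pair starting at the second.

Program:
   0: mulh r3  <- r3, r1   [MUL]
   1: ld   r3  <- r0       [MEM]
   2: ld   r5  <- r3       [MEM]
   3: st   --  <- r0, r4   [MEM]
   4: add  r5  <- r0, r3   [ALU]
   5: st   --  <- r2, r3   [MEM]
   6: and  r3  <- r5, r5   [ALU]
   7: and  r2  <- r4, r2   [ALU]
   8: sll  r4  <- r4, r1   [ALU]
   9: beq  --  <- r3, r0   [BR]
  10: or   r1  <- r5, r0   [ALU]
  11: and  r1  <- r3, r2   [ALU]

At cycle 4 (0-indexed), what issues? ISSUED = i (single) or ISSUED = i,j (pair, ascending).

ISSUED = 5,6

t=0 i0:mulh ; WAW r3
t=1 i1:ld ; no-port MEM/MEM
t=2 i2:ld ; no-port MEM/MEM
t=3 i3&i4:st+add ; dual
t=4 i5&i6:st+and ; dual
t=5 i7&i8:and+sll ; dual
t=6 i9&i10:beq+or ; dual
t=7 i11:and ; tail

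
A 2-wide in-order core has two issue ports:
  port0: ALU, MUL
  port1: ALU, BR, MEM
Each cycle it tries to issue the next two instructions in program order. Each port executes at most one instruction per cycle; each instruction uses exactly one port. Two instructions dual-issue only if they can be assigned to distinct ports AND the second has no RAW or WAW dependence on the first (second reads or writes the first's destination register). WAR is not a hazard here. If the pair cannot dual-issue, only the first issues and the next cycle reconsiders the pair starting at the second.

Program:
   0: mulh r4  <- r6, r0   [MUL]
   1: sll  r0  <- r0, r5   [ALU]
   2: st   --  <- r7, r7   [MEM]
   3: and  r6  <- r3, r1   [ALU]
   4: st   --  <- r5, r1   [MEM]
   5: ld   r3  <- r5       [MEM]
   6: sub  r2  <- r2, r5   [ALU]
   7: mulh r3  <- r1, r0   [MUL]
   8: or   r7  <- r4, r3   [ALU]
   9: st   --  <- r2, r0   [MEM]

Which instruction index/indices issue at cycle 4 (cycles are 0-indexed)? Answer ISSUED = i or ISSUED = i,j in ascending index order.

[0] i0&i1  mulh.MUL sll.ALU  -- dual
[1] i2&i3  st.MEM and.ALU  -- dual
[2] i4  st.MEM  -- no-port MEM/MEM
[3] i5&i6  ld.MEM sub.ALU  -- dual
[4] i7  mulh.MUL  -- RAW r3
[5] i8&i9  or.ALU st.MEM  -- dual

ISSUED = 7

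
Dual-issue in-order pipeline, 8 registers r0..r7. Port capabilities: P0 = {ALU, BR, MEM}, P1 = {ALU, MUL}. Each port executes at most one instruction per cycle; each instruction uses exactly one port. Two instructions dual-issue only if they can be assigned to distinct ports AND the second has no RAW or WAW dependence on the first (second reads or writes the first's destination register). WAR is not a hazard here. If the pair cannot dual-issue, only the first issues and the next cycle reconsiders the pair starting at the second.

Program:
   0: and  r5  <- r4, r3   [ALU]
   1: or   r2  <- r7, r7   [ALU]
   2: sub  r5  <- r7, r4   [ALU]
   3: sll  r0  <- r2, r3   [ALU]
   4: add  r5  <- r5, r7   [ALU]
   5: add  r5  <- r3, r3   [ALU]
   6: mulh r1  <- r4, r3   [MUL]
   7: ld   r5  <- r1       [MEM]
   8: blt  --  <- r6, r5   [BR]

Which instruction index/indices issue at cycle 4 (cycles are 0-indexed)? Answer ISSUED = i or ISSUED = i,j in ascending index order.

ISSUED = 7

t=0 i0,i1:and/or ; pair
t=1 i2,i3:sub/sll ; pair
t=2 i4:add ; WAW r5
t=3 i5,i6:add/mulh ; pair
t=4 i7:ld ; no-port MEM/BR
t=5 i8:blt ; tail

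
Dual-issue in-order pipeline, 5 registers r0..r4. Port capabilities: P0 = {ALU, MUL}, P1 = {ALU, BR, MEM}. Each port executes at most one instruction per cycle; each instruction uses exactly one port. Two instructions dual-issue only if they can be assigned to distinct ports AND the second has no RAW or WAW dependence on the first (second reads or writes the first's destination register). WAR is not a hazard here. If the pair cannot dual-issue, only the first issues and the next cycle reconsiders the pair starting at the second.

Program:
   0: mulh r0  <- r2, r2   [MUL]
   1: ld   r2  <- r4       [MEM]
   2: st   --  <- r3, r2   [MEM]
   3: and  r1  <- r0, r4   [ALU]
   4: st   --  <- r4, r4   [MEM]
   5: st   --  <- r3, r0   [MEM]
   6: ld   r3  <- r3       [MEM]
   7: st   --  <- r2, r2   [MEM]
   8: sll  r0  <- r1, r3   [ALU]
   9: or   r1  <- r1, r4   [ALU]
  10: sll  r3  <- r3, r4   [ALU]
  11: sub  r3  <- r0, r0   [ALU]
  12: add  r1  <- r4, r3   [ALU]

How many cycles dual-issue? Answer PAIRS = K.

PAIRS = 4

  cy0 -> i0+i1 (mulh.MUL;ld.MEM) dual
  cy1 -> i2+i3 (st.MEM;and.ALU) dual
  cy2 -> i4 (st.MEM) no-port MEM/MEM
  cy3 -> i5 (st.MEM) no-port MEM/MEM
  cy4 -> i6 (ld.MEM) no-port MEM/MEM
  cy5 -> i7+i8 (st.MEM;sll.ALU) dual
  cy6 -> i9+i10 (or.ALU;sll.ALU) dual
  cy7 -> i11 (sub.ALU) RAW r3
  cy8 -> i12 (add.ALU) tail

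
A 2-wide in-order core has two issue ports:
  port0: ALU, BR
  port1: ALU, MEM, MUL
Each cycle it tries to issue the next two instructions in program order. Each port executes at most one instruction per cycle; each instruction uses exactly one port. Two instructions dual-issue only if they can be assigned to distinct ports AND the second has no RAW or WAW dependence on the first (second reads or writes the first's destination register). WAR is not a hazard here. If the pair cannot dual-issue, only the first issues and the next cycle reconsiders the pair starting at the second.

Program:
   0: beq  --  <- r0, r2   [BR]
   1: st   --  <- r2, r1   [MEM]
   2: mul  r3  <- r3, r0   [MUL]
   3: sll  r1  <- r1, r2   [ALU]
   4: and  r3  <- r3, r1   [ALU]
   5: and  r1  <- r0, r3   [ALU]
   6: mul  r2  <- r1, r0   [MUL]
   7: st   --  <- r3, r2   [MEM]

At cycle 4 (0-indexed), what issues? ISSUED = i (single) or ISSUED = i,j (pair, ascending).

#0 head=0: beq st i0&i1 pair
#1 head=2: mul sll i2&i3 pair
#2 head=4: and i4 RAW r3
#3 head=5: and i5 RAW r1
#4 head=6: mul i6 no-port MUL/MEM
#5 head=7: st i7 tail

ISSUED = 6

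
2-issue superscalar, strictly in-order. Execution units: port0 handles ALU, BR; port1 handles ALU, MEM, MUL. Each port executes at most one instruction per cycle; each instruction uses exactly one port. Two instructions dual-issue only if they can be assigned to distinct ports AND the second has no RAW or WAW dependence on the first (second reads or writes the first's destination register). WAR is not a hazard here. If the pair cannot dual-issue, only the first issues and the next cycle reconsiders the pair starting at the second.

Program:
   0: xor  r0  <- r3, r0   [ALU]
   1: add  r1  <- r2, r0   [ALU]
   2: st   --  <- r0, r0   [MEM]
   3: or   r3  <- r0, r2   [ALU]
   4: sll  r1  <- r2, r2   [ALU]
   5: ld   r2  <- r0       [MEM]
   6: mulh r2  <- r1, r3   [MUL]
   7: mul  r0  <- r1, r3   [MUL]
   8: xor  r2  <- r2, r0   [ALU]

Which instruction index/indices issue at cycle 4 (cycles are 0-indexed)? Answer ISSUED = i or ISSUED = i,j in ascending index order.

0. xor @i0  | RAW r0
1. add st @i1&i2  | dual
2. or sll @i3&i4  | dual
3. ld @i5  | no-port MEM/MUL
4. mulh @i6  | no-port MUL/MUL
5. mul @i7  | RAW r0
6. xor @i8  | tail

ISSUED = 6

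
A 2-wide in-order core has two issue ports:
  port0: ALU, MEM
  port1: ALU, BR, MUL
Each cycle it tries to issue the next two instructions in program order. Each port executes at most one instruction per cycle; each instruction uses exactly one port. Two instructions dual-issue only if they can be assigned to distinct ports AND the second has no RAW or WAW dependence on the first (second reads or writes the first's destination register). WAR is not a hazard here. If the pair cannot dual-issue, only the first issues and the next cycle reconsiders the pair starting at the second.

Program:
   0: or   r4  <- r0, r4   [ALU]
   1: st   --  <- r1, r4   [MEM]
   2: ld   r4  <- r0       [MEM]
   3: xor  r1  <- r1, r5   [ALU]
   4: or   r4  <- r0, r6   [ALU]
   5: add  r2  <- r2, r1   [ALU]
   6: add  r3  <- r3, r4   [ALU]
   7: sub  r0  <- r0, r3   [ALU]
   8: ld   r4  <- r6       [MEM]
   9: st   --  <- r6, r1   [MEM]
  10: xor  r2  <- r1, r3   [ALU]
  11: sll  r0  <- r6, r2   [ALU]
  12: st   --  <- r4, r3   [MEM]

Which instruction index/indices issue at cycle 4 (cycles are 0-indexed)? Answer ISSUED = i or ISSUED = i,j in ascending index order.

ISSUED = 6

  cy0 -> i0 (or) RAW r4
  cy1 -> i1 (st) no-port MEM/MEM
  cy2 -> i2&i3 (ld;xor) 2-wide
  cy3 -> i4&i5 (or;add) 2-wide
  cy4 -> i6 (add) RAW r3
  cy5 -> i7&i8 (sub;ld) 2-wide
  cy6 -> i9&i10 (st;xor) 2-wide
  cy7 -> i11&i12 (sll;st) 2-wide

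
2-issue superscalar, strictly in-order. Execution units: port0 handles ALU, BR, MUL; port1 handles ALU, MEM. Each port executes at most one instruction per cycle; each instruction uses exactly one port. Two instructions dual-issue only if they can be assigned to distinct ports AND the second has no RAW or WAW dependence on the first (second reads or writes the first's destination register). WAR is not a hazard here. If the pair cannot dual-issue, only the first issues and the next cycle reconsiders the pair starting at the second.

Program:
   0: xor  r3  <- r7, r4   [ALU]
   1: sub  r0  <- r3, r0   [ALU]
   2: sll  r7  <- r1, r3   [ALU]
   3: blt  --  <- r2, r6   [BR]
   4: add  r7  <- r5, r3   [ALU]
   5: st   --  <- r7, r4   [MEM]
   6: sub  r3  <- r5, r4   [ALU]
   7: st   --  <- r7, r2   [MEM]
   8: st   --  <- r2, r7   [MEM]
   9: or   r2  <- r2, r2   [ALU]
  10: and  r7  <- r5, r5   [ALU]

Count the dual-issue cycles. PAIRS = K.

c0: i0 xor.ALU  RAW r3
c1: i1&i2 sub.ALU sll.ALU  dual
c2: i3&i4 blt.BR add.ALU  dual
c3: i5&i6 st.MEM sub.ALU  dual
c4: i7 st.MEM  no-port MEM/MEM
c5: i8&i9 st.MEM or.ALU  dual
c6: i10 and.ALU  tail

PAIRS = 4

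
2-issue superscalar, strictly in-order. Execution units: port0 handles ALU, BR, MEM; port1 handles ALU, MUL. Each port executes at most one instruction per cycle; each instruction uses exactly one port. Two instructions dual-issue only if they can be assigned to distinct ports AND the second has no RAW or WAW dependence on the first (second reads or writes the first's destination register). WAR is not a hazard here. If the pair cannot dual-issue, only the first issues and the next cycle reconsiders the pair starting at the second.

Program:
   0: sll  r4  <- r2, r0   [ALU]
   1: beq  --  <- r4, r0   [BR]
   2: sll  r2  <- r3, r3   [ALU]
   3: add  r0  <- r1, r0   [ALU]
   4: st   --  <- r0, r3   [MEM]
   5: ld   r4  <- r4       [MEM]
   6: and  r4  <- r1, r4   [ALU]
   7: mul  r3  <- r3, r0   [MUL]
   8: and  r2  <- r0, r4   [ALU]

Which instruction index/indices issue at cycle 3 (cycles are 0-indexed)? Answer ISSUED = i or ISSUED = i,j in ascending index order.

[0] i0  sll.ALU  -- RAW r4
[1] i1+i2  beq.BR+sll.ALU  -- pair
[2] i3  add.ALU  -- RAW r0
[3] i4  st.MEM  -- no-port MEM/MEM
[4] i5  ld.MEM  -- RAW+WAW r4
[5] i6+i7  and.ALU+mul.MUL  -- pair
[6] i8  and.ALU  -- tail

ISSUED = 4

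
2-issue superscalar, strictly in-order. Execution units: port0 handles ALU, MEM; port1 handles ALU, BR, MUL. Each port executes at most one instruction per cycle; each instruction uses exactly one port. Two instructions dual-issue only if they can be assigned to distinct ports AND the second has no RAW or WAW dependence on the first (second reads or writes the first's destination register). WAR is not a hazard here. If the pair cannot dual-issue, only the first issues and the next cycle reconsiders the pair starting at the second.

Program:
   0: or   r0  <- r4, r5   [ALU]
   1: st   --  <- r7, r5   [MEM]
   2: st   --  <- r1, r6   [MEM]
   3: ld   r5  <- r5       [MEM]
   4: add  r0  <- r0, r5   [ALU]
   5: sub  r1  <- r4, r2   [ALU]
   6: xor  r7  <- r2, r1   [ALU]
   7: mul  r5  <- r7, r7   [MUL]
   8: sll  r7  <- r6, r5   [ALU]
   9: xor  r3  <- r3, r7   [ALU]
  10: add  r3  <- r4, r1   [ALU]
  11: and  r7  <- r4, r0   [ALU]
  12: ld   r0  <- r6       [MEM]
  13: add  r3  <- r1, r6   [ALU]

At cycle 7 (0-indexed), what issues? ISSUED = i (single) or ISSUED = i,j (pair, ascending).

ISSUED = 9

  cy0 -> i0&i1 (or.ALU st.MEM) pair
  cy1 -> i2 (st.MEM) no-port MEM/MEM
  cy2 -> i3 (ld.MEM) RAW r5
  cy3 -> i4&i5 (add.ALU sub.ALU) pair
  cy4 -> i6 (xor.ALU) RAW r7
  cy5 -> i7 (mul.MUL) RAW r5
  cy6 -> i8 (sll.ALU) RAW r7
  cy7 -> i9 (xor.ALU) WAW r3
  cy8 -> i10&i11 (add.ALU and.ALU) pair
  cy9 -> i12&i13 (ld.MEM add.ALU) pair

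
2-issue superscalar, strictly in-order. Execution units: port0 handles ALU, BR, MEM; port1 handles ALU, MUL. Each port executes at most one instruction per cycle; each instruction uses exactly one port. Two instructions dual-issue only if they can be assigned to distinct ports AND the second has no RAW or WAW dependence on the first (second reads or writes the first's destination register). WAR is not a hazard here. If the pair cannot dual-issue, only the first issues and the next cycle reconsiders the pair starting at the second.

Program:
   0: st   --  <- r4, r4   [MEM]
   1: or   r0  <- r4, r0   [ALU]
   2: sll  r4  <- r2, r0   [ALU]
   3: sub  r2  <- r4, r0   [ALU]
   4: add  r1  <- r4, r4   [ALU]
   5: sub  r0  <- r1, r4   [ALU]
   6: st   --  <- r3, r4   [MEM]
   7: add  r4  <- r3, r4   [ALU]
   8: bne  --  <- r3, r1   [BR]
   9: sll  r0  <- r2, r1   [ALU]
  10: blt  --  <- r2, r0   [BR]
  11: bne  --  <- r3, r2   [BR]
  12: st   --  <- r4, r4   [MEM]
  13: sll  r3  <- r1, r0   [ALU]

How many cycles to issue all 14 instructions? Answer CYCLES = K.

CYCLES = 9

0. st/or @i0/i1  | 2-wide
1. sll @i2  | RAW r4
2. sub/add @i3/i4  | 2-wide
3. sub/st @i5/i6  | 2-wide
4. add/bne @i7/i8  | 2-wide
5. sll @i9  | RAW r0
6. blt @i10  | no-port BR/BR
7. bne @i11  | no-port BR/MEM
8. st/sll @i12/i13  | 2-wide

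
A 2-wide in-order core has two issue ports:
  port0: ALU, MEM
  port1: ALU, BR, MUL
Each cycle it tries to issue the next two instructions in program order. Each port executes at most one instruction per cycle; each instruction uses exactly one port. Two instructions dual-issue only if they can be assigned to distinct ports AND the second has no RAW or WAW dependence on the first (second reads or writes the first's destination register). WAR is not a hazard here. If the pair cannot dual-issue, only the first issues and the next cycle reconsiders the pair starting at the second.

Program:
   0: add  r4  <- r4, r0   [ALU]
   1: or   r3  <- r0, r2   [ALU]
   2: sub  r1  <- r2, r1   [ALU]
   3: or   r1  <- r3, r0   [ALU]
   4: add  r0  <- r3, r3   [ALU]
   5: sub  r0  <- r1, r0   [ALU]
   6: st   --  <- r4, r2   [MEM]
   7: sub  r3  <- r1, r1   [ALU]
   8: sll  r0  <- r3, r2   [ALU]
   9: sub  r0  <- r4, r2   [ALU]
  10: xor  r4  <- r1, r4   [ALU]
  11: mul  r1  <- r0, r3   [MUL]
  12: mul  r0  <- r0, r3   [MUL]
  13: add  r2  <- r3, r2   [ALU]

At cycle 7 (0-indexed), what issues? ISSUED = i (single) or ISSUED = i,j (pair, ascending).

c0: i0/i1 add.ALU;or.ALU  pair
c1: i2 sub.ALU  WAW r1
c2: i3/i4 or.ALU;add.ALU  pair
c3: i5/i6 sub.ALU;st.MEM  pair
c4: i7 sub.ALU  RAW r3
c5: i8 sll.ALU  WAW r0
c6: i9/i10 sub.ALU;xor.ALU  pair
c7: i11 mul.MUL  no-port MUL/MUL
c8: i12/i13 mul.MUL;add.ALU  pair

ISSUED = 11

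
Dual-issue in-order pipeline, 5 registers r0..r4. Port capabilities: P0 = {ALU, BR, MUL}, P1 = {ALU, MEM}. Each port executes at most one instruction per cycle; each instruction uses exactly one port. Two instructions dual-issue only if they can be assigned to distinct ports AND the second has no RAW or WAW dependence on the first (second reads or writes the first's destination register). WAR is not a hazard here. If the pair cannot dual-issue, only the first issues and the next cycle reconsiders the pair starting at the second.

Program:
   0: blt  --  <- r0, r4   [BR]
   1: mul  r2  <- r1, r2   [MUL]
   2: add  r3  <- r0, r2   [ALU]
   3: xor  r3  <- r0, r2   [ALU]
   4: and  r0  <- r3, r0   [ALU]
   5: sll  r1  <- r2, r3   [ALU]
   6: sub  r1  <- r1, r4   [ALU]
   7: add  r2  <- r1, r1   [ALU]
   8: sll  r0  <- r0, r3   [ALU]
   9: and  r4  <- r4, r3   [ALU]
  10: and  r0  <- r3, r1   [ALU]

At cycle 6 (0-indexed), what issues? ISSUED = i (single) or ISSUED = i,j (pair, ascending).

ISSUED = 7,8

#0 head=0: blt.BR i0 no-port BR/MUL
#1 head=1: mul.MUL i1 RAW r2
#2 head=2: add.ALU i2 WAW r3
#3 head=3: xor.ALU i3 RAW r3
#4 head=4: and.ALU sll.ALU i4&i5 dual
#5 head=6: sub.ALU i6 RAW r1
#6 head=7: add.ALU sll.ALU i7&i8 dual
#7 head=9: and.ALU and.ALU i9&i10 dual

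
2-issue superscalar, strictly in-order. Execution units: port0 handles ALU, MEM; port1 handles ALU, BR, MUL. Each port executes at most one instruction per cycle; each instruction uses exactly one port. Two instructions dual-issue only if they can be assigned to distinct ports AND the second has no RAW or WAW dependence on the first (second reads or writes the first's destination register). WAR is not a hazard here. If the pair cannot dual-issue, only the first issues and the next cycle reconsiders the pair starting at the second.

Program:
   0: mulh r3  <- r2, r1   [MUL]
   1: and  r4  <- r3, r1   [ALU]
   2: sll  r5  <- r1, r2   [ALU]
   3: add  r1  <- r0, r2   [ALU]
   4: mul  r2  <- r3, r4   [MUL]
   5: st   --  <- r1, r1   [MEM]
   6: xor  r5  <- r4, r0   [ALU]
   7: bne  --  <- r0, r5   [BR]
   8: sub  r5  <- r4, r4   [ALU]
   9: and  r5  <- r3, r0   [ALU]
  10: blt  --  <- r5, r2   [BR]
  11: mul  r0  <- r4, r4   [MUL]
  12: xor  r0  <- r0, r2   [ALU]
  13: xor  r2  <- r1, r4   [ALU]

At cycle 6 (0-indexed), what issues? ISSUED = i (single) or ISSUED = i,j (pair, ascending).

ISSUED = 10

t=0 i0:mulh.MUL ; RAW r3
t=1 i1/i2:and.ALU+sll.ALU ; pair
t=2 i3/i4:add.ALU+mul.MUL ; pair
t=3 i5/i6:st.MEM+xor.ALU ; pair
t=4 i7/i8:bne.BR+sub.ALU ; pair
t=5 i9:and.ALU ; RAW r5
t=6 i10:blt.BR ; no-port BR/MUL
t=7 i11:mul.MUL ; RAW+WAW r0
t=8 i12/i13:xor.ALU+xor.ALU ; pair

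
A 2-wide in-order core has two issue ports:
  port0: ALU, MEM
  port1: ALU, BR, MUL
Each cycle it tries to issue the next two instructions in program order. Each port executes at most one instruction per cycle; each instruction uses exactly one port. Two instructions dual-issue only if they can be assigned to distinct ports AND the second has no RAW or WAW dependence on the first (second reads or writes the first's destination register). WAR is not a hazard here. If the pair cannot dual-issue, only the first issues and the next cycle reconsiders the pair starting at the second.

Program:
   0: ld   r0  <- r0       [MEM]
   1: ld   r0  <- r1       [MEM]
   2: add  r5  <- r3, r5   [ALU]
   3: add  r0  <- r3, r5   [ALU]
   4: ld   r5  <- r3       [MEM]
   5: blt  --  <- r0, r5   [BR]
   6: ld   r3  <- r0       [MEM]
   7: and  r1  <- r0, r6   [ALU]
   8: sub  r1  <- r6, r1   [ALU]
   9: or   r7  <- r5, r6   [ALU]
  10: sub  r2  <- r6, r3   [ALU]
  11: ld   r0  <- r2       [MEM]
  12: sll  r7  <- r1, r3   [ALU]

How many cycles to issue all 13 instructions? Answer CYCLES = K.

t=0 i0:ld ; no-port MEM/MEM
t=1 i1/i2:ld;add ; 2-wide
t=2 i3/i4:add;ld ; 2-wide
t=3 i5/i6:blt;ld ; 2-wide
t=4 i7:and ; RAW+WAW r1
t=5 i8/i9:sub;or ; 2-wide
t=6 i10:sub ; RAW r2
t=7 i11/i12:ld;sll ; 2-wide

CYCLES = 8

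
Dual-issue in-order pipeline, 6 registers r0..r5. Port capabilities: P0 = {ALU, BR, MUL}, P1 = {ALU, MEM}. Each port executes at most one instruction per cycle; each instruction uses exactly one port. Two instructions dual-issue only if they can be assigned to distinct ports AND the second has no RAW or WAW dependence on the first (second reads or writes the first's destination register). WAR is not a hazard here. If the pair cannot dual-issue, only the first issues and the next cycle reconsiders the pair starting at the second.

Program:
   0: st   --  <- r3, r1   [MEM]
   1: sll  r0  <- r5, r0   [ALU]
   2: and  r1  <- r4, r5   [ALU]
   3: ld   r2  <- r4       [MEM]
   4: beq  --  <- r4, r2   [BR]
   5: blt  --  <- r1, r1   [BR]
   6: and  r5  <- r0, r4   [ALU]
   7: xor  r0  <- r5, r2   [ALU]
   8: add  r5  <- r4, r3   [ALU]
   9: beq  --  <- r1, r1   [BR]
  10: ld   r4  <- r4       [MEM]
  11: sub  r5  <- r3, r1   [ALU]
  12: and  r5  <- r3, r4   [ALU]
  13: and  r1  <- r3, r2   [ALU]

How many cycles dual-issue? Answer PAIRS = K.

c0: i0+i1 st+sll  dual
c1: i2+i3 and+ld  dual
c2: i4 beq  no-port BR/BR
c3: i5+i6 blt+and  dual
c4: i7+i8 xor+add  dual
c5: i9+i10 beq+ld  dual
c6: i11 sub  WAW r5
c7: i12+i13 and+and  dual

PAIRS = 6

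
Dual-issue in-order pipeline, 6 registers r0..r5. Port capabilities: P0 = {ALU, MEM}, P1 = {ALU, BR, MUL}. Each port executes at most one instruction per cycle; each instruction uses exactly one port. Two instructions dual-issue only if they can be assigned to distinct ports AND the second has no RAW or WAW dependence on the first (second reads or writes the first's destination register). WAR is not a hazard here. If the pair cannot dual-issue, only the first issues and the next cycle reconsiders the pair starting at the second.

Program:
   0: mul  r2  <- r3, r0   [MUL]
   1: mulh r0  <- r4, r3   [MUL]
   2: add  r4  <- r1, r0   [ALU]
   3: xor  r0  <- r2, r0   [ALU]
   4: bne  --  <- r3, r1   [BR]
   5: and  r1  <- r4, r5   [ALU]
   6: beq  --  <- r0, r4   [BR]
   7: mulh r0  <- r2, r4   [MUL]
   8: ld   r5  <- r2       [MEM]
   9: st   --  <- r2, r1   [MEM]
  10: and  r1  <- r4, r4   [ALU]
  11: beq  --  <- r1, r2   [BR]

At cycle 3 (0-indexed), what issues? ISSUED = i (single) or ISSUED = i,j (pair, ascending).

ISSUED = 4,5

[0] i0  mul.MUL  -- no-port MUL/MUL
[1] i1  mulh.MUL  -- RAW r0
[2] i2+i3  add.ALU/xor.ALU  -- 2-wide
[3] i4+i5  bne.BR/and.ALU  -- 2-wide
[4] i6  beq.BR  -- no-port BR/MUL
[5] i7+i8  mulh.MUL/ld.MEM  -- 2-wide
[6] i9+i10  st.MEM/and.ALU  -- 2-wide
[7] i11  beq.BR  -- tail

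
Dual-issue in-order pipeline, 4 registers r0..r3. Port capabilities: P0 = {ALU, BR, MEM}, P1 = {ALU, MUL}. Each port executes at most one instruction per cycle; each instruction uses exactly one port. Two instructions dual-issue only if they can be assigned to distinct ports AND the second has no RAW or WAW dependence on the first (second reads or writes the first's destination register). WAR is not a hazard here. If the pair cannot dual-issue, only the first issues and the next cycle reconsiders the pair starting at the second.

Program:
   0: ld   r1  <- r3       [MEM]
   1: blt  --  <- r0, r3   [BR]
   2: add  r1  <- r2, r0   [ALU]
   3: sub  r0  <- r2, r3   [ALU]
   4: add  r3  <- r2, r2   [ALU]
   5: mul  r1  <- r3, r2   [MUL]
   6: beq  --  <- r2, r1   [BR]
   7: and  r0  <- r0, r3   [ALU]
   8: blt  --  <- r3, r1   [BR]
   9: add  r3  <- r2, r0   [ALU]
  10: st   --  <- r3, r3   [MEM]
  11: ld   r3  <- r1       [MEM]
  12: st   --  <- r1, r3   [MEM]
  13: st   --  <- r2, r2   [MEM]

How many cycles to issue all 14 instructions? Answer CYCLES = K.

CYCLES = 10

  cy0 -> i0 (ld) no-port MEM/BR
  cy1 -> i1,i2 (blt+add) pair
  cy2 -> i3,i4 (sub+add) pair
  cy3 -> i5 (mul) RAW r1
  cy4 -> i6,i7 (beq+and) pair
  cy5 -> i8,i9 (blt+add) pair
  cy6 -> i10 (st) no-port MEM/MEM
  cy7 -> i11 (ld) no-port MEM/MEM
  cy8 -> i12 (st) no-port MEM/MEM
  cy9 -> i13 (st) tail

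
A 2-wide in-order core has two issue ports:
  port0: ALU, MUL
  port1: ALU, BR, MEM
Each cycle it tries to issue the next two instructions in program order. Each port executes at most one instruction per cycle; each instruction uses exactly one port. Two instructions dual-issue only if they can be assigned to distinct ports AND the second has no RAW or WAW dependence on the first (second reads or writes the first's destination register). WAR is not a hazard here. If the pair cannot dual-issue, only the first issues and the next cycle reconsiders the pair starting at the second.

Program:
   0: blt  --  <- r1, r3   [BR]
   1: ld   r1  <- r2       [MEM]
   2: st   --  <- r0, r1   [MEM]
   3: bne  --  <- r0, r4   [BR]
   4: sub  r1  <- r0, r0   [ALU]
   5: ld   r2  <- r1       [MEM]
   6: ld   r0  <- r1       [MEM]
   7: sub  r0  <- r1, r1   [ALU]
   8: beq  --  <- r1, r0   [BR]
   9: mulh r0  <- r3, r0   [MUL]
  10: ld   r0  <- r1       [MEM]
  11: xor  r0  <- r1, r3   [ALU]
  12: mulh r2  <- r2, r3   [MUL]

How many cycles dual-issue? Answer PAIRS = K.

[0] i0  blt.BR  -- no-port BR/MEM
[1] i1  ld.MEM  -- no-port MEM/MEM
[2] i2  st.MEM  -- no-port MEM/BR
[3] i3&i4  bne.BR;sub.ALU  -- dual
[4] i5  ld.MEM  -- no-port MEM/MEM
[5] i6  ld.MEM  -- WAW r0
[6] i7  sub.ALU  -- RAW r0
[7] i8&i9  beq.BR;mulh.MUL  -- dual
[8] i10  ld.MEM  -- WAW r0
[9] i11&i12  xor.ALU;mulh.MUL  -- dual

PAIRS = 3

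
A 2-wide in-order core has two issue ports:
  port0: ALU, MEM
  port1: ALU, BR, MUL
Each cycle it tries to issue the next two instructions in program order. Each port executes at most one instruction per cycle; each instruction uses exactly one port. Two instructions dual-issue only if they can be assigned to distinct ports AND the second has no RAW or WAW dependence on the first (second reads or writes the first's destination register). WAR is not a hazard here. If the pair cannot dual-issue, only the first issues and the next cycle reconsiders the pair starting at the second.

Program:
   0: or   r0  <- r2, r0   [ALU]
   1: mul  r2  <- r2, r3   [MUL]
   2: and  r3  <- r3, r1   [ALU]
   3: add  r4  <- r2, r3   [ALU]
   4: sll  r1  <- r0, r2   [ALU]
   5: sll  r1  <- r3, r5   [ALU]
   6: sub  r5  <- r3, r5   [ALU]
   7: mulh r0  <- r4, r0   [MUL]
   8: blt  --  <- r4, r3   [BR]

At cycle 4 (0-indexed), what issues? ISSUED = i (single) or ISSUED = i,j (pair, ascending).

t=0 i0&i1:or+mul ; pair
t=1 i2:and ; RAW r3
t=2 i3&i4:add+sll ; pair
t=3 i5&i6:sll+sub ; pair
t=4 i7:mulh ; no-port MUL/BR
t=5 i8:blt ; tail

ISSUED = 7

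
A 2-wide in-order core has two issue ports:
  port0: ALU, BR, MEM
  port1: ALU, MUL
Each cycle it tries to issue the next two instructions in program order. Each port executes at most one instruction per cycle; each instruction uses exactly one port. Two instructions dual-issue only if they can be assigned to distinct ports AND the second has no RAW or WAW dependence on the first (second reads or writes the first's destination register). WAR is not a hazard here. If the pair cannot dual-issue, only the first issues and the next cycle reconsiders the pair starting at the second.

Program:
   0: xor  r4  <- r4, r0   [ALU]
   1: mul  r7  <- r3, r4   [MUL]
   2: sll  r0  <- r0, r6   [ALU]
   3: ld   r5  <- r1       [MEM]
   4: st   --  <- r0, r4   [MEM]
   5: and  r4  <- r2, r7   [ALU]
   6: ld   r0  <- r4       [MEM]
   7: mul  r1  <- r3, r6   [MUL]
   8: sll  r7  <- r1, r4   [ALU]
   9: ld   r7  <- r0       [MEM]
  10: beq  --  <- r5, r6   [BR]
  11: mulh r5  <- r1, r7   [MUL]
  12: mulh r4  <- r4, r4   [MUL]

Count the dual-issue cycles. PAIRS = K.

PAIRS = 4

  cy0 -> i0 (xor) RAW r4
  cy1 -> i1+i2 (mul sll) pair
  cy2 -> i3 (ld) no-port MEM/MEM
  cy3 -> i4+i5 (st and) pair
  cy4 -> i6+i7 (ld mul) pair
  cy5 -> i8 (sll) WAW r7
  cy6 -> i9 (ld) no-port MEM/BR
  cy7 -> i10+i11 (beq mulh) pair
  cy8 -> i12 (mulh) tail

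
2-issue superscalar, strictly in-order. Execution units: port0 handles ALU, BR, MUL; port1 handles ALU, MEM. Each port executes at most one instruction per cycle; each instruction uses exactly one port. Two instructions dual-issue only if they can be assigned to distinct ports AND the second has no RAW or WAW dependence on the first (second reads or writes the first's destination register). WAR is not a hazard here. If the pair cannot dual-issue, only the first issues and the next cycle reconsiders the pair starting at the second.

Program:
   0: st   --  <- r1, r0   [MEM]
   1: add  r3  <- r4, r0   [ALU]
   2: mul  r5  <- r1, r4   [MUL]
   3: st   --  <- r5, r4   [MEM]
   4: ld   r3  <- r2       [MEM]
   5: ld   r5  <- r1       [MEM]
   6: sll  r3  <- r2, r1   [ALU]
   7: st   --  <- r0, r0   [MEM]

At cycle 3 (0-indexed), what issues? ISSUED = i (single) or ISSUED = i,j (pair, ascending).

ISSUED = 4

#0 head=0: st.MEM+add.ALU i0/i1 pair
#1 head=2: mul.MUL i2 RAW r5
#2 head=3: st.MEM i3 no-port MEM/MEM
#3 head=4: ld.MEM i4 no-port MEM/MEM
#4 head=5: ld.MEM+sll.ALU i5/i6 pair
#5 head=7: st.MEM i7 tail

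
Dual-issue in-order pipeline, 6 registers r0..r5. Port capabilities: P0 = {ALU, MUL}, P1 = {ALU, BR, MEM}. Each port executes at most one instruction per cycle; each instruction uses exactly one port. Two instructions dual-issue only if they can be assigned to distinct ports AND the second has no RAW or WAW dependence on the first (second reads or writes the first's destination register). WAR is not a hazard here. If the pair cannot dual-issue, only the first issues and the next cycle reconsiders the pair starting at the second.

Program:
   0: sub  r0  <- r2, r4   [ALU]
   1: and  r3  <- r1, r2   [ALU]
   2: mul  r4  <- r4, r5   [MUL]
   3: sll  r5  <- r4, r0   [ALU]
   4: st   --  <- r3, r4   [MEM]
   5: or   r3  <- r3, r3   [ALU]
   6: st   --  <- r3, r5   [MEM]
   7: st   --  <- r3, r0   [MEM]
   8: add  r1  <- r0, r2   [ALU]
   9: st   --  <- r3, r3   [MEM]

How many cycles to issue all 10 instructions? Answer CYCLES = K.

[0] i0/i1  sub/and  -- pair
[1] i2  mul  -- RAW r4
[2] i3/i4  sll/st  -- pair
[3] i5  or  -- RAW r3
[4] i6  st  -- no-port MEM/MEM
[5] i7/i8  st/add  -- pair
[6] i9  st  -- tail

CYCLES = 7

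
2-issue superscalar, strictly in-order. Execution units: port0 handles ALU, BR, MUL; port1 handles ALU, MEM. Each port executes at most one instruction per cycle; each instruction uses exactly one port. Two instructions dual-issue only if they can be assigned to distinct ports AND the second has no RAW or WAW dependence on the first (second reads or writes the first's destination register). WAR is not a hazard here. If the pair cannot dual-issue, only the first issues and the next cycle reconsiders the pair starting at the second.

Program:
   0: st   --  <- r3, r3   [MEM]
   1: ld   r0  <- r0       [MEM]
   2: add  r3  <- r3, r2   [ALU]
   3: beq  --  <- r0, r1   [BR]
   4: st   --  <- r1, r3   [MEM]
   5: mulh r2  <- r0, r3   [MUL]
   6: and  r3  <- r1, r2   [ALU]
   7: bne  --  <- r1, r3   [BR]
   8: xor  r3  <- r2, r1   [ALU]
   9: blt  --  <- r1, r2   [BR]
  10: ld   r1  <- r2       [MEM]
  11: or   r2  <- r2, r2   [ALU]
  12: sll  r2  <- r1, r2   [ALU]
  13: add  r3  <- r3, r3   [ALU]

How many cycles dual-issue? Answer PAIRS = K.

0. st @i0  | no-port MEM/MEM
1. ld;add @i1&i2  | pair
2. beq;st @i3&i4  | pair
3. mulh @i5  | RAW r2
4. and @i6  | RAW r3
5. bne;xor @i7&i8  | pair
6. blt;ld @i9&i10  | pair
7. or @i11  | RAW+WAW r2
8. sll;add @i12&i13  | pair

PAIRS = 5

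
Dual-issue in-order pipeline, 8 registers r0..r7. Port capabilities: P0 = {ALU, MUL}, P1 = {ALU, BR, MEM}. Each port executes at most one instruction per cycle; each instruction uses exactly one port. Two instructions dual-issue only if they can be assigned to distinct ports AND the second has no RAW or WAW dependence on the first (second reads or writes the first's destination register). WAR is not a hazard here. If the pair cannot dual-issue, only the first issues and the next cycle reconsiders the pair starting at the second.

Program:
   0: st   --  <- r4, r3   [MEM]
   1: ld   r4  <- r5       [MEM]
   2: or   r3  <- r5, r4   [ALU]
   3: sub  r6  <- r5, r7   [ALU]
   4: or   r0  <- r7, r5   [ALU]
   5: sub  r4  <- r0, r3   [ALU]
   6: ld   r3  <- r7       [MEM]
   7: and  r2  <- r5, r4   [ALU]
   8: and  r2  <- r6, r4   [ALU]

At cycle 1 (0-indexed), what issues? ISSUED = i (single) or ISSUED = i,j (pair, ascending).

  cy0 -> i0 (st) no-port MEM/MEM
  cy1 -> i1 (ld) RAW r4
  cy2 -> i2/i3 (or/sub) pair
  cy3 -> i4 (or) RAW r0
  cy4 -> i5/i6 (sub/ld) pair
  cy5 -> i7 (and) WAW r2
  cy6 -> i8 (and) tail

ISSUED = 1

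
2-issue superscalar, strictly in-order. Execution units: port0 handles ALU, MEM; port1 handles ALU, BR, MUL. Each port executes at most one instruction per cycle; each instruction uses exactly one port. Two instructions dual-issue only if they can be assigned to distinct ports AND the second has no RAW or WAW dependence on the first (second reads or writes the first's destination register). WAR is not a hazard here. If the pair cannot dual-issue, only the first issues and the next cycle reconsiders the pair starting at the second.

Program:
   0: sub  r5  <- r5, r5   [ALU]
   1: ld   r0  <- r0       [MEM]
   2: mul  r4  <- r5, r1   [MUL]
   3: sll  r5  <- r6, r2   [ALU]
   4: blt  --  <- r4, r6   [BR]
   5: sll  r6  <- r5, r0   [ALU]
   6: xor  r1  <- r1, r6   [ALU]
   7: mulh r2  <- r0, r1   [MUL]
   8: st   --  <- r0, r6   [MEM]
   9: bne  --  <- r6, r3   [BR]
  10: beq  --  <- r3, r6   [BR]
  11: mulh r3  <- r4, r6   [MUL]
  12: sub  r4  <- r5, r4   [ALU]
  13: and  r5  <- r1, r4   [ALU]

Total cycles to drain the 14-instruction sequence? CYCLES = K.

CYCLES = 9

#0 head=0: sub/ld i0&i1 pair
#1 head=2: mul/sll i2&i3 pair
#2 head=4: blt/sll i4&i5 pair
#3 head=6: xor i6 RAW r1
#4 head=7: mulh/st i7&i8 pair
#5 head=9: bne i9 no-port BR/BR
#6 head=10: beq i10 no-port BR/MUL
#7 head=11: mulh/sub i11&i12 pair
#8 head=13: and i13 tail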